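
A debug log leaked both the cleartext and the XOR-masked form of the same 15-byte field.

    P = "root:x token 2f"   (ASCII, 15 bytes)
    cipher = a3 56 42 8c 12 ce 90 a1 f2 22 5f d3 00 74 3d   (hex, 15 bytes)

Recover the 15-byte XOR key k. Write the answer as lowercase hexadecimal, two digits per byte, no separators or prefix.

Since cipher = P ⊕ k, XORing both sides with P gives k = P ⊕ cipher.
01110010 XOR 10100011 = 11010001
01101111 XOR 01010110 = 00111001
01101111 XOR 01000010 = 00101101
01110100 XOR 10001100 = 11111000
00111010 XOR 00010010 = 00101000
01111000 XOR 11001110 = 10110110
00100000 XOR 10010000 = 10110000
01110100 XOR 10100001 = 11010101
01101111 XOR 11110010 = 10011101
01101011 XOR 00100010 = 01001001
01100101 XOR 01011111 = 00111010
01101110 XOR 11010011 = 10111101
00100000 XOR 00000000 = 00100000
00110010 XOR 01110100 = 01000110
01100110 XOR 00111101 = 01011011

d1392df828b6b0d59d493abd20465b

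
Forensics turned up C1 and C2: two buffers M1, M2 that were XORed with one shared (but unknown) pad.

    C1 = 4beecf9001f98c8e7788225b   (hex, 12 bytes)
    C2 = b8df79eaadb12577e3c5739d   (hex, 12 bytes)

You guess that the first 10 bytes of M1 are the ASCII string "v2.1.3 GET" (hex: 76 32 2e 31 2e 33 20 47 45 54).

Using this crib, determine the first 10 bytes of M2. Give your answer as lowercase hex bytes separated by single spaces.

85 03 98 4b 82 7b 89 be d1 19

First, C1 ⊕ C2 = (M1 ⊕ K) ⊕ (M2 ⊕ K) = M1 ⊕ M2, so the key drops out. Then M2 = (M1 ⊕ M2) ⊕ M1 over the first 10 bytes.
byte 0: (4b ⊕ b8) ⊕ 76 = f3 ⊕ 76 = 85
byte 1: (ee ⊕ df) ⊕ 32 = 31 ⊕ 32 = 03
byte 2: (cf ⊕ 79) ⊕ 2e = b6 ⊕ 2e = 98
byte 3: (90 ⊕ ea) ⊕ 31 = 7a ⊕ 31 = 4b
byte 4: (01 ⊕ ad) ⊕ 2e = ac ⊕ 2e = 82
byte 5: (f9 ⊕ b1) ⊕ 33 = 48 ⊕ 33 = 7b
byte 6: (8c ⊕ 25) ⊕ 20 = a9 ⊕ 20 = 89
byte 7: (8e ⊕ 77) ⊕ 47 = f9 ⊕ 47 = be
byte 8: (77 ⊕ e3) ⊕ 45 = 94 ⊕ 45 = d1
byte 9: (88 ⊕ c5) ⊕ 54 = 4d ⊕ 54 = 19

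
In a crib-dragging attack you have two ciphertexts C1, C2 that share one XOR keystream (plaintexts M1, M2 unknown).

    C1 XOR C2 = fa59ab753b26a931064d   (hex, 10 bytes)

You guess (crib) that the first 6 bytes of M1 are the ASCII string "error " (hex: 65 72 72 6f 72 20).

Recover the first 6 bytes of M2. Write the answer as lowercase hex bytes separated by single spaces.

9f 2b d9 1a 49 06

Since C1 ⊕ C2 = M1 ⊕ M2, XORing with the guessed M1 bytes yields the corresponding M2 bytes: M2 = (C1 ⊕ C2) ⊕ M1.
250 XOR 101 = 159
 89 XOR 114 =  43
171 XOR 114 = 217
117 XOR 111 =  26
 59 XOR 114 =  73
 38 XOR  32 =   6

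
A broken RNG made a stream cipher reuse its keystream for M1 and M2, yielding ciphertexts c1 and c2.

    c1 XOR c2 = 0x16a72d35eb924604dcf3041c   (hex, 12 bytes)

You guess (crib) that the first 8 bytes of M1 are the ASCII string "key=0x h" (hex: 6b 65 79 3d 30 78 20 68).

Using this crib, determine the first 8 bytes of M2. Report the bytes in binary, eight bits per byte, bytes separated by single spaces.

01111101 11000010 01010100 00001000 11011011 11101010 01100110 01101100

Since c1 ⊕ c2 = M1 ⊕ M2, XORing with the guessed M1 bytes yields the corresponding M2 bytes: M2 = (c1 ⊕ c2) ⊕ M1.
16 ^ 6b = 7d
a7 ^ 65 = c2
2d ^ 79 = 54
35 ^ 3d = 08
eb ^ 30 = db
92 ^ 78 = ea
46 ^ 20 = 66
04 ^ 68 = 6c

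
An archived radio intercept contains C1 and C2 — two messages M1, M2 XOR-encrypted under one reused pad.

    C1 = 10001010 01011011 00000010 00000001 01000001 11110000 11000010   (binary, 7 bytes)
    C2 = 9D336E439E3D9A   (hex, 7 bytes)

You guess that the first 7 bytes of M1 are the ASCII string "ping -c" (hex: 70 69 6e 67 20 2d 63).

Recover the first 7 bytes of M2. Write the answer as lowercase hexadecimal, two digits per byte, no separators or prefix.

First, C1 ⊕ C2 = (M1 ⊕ K) ⊕ (M2 ⊕ K) = M1 ⊕ M2, so the key drops out. Then M2 = (M1 ⊕ M2) ⊕ M1 over the first 7 bytes.
byte 0: (8a ^ 9d) ^ 70 = 17 ^ 70 = 67
byte 1: (5b ^ 33) ^ 69 = 68 ^ 69 = 01
byte 2: (02 ^ 6e) ^ 6e = 6c ^ 6e = 02
byte 3: (01 ^ 43) ^ 67 = 42 ^ 67 = 25
byte 4: (41 ^ 9e) ^ 20 = df ^ 20 = ff
byte 5: (f0 ^ 3d) ^ 2d = cd ^ 2d = e0
byte 6: (c2 ^ 9a) ^ 63 = 58 ^ 63 = 3b

67010225ffe03b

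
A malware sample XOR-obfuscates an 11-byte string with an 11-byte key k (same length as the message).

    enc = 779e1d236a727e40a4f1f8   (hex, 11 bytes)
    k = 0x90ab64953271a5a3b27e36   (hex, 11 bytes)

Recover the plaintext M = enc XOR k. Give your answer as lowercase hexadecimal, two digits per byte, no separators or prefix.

XOR is its own inverse, so applying the key byte-wise gives the result directly.
01110111 ⊕ 10010000 = 11100111
10011110 ⊕ 10101011 = 00110101
00011101 ⊕ 01100100 = 01111001
00100011 ⊕ 10010101 = 10110110
01101010 ⊕ 00110010 = 01011000
01110010 ⊕ 01110001 = 00000011
01111110 ⊕ 10100101 = 11011011
01000000 ⊕ 10100011 = 11100011
10100100 ⊕ 10110010 = 00010110
11110001 ⊕ 01111110 = 10001111
11111000 ⊕ 00110110 = 11001110

e73579b65803dbe3168fce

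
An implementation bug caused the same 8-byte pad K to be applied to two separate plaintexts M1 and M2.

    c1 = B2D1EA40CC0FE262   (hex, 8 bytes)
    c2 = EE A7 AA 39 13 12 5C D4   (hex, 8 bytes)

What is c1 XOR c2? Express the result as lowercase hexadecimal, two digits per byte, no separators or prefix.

c1 ⊕ c2 = (M1 ⊕ K) ⊕ (M2 ⊕ K) = M1 ⊕ M2 — the shared key cancels under XOR.
b2 ^ ee = 5c
d1 ^ a7 = 76
ea ^ aa = 40
40 ^ 39 = 79
cc ^ 13 = df
0f ^ 12 = 1d
e2 ^ 5c = be
62 ^ d4 = b6

5c764079df1dbeb6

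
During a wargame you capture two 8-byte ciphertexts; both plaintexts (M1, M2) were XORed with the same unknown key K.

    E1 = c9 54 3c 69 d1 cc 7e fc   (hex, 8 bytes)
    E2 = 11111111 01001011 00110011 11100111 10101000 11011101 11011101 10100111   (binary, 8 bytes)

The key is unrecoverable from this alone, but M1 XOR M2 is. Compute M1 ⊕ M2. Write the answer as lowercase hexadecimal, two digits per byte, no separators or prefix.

E1 ⊕ E2 = (M1 ⊕ K) ⊕ (M2 ⊕ K) = M1 ⊕ M2 — the shared key cancels under XOR.
11001001 xor 11111111 = 00110110
01010100 xor 01001011 = 00011111
00111100 xor 00110011 = 00001111
01101001 xor 11100111 = 10001110
11010001 xor 10101000 = 01111001
11001100 xor 11011101 = 00010001
01111110 xor 11011101 = 10100011
11111100 xor 10100111 = 01011011

361f0f8e7911a35b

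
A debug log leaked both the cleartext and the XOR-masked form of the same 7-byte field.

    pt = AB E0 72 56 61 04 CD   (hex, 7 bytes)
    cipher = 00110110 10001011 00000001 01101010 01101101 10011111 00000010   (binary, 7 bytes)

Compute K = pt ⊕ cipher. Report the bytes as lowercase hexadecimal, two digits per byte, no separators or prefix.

Since cipher = pt ⊕ K, XORing both sides with pt gives K = pt ⊕ cipher.
ab ⊕ 36 = 9d
e0 ⊕ 8b = 6b
72 ⊕ 01 = 73
56 ⊕ 6a = 3c
61 ⊕ 6d = 0c
04 ⊕ 9f = 9b
cd ⊕ 02 = cf

9d6b733c0c9bcf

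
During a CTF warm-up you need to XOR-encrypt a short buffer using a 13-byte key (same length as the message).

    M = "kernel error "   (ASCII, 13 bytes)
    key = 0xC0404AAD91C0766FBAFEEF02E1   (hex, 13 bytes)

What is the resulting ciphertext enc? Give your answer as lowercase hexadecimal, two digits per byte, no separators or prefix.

ab2538c3f4ac560ac88c8070c1

XOR is its own inverse, so applying the key byte-wise gives the result directly.
107 xor 192 = 171
101 xor  64 =  37
114 xor  74 =  56
110 xor 173 = 195
101 xor 145 = 244
108 xor 192 = 172
 32 xor 118 =  86
101 xor 111 =  10
114 xor 186 = 200
114 xor 254 = 140
111 xor 239 = 128
114 xor   2 = 112
 32 xor 225 = 193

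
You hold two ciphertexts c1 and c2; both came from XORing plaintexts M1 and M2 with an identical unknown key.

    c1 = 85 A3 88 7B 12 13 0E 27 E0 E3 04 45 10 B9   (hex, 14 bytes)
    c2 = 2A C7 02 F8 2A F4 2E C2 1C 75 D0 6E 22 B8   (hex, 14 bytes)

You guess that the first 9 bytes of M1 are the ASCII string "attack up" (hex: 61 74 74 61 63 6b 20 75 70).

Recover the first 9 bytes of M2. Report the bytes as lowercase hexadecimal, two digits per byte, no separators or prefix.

First, c1 ⊕ c2 = (M1 ⊕ K) ⊕ (M2 ⊕ K) = M1 ⊕ M2, so the key drops out. Then M2 = (M1 ⊕ M2) ⊕ M1 over the first 9 bytes.
byte 0: (85 xor 2a) xor 61 = af xor 61 = ce
byte 1: (a3 xor c7) xor 74 = 64 xor 74 = 10
byte 2: (88 xor 02) xor 74 = 8a xor 74 = fe
byte 3: (7b xor f8) xor 61 = 83 xor 61 = e2
byte 4: (12 xor 2a) xor 63 = 38 xor 63 = 5b
byte 5: (13 xor f4) xor 6b = e7 xor 6b = 8c
byte 6: (0e xor 2e) xor 20 = 20 xor 20 = 00
byte 7: (27 xor c2) xor 75 = e5 xor 75 = 90
byte 8: (e0 xor 1c) xor 70 = fc xor 70 = 8c

ce10fee25b8c00908c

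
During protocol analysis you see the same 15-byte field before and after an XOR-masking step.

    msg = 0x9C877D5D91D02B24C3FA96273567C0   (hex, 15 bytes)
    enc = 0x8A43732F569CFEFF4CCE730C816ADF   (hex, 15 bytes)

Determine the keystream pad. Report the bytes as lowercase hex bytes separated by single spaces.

16 c4 0e 72 c7 4c d5 db 8f 34 e5 2b b4 0d 1f

Since enc = msg ⊕ pad, XORing both sides with msg gives pad = msg ⊕ enc.
9c ⊕ 8a = 16
87 ⊕ 43 = c4
7d ⊕ 73 = 0e
5d ⊕ 2f = 72
91 ⊕ 56 = c7
d0 ⊕ 9c = 4c
2b ⊕ fe = d5
24 ⊕ ff = db
c3 ⊕ 4c = 8f
fa ⊕ ce = 34
96 ⊕ 73 = e5
27 ⊕ 0c = 2b
35 ⊕ 81 = b4
67 ⊕ 6a = 0d
c0 ⊕ df = 1f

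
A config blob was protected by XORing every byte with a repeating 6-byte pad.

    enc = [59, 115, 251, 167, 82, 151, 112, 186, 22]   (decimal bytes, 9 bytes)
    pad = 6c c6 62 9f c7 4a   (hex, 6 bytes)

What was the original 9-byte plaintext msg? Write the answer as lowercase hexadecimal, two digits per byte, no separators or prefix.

57b5993895dd1c7c74

The 6-byte key repeats, so the effective keystream is 6c c6 62 9f c7 4a 6c c6 62.
byte 0: 00111011 ⊕ 01101100 = 01010111
byte 1: 01110011 ⊕ 11000110 = 10110101
byte 2: 11111011 ⊕ 01100010 = 10011001
byte 3: 10100111 ⊕ 10011111 = 00111000
byte 4: 01010010 ⊕ 11000111 = 10010101
byte 5: 10010111 ⊕ 01001010 = 11011101
byte 6: 01110000 ⊕ 01101100 = 00011100
byte 7: 10111010 ⊕ 11000110 = 01111100
byte 8: 00010110 ⊕ 01100010 = 01110100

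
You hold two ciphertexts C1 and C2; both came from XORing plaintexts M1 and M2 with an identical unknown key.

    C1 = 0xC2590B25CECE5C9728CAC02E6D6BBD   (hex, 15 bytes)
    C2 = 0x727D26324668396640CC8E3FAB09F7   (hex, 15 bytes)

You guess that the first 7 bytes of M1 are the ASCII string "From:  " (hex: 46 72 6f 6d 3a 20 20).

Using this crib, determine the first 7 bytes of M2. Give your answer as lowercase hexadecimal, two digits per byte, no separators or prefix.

f656427ab28645

First, C1 ⊕ C2 = (M1 ⊕ K) ⊕ (M2 ⊕ K) = M1 ⊕ M2, so the key drops out. Then M2 = (M1 ⊕ M2) ⊕ M1 over the first 7 bytes.
byte 0: (c2 ^ 72) ^ 46 = b0 ^ 46 = f6
byte 1: (59 ^ 7d) ^ 72 = 24 ^ 72 = 56
byte 2: (0b ^ 26) ^ 6f = 2d ^ 6f = 42
byte 3: (25 ^ 32) ^ 6d = 17 ^ 6d = 7a
byte 4: (ce ^ 46) ^ 3a = 88 ^ 3a = b2
byte 5: (ce ^ 68) ^ 20 = a6 ^ 20 = 86
byte 6: (5c ^ 39) ^ 20 = 65 ^ 20 = 45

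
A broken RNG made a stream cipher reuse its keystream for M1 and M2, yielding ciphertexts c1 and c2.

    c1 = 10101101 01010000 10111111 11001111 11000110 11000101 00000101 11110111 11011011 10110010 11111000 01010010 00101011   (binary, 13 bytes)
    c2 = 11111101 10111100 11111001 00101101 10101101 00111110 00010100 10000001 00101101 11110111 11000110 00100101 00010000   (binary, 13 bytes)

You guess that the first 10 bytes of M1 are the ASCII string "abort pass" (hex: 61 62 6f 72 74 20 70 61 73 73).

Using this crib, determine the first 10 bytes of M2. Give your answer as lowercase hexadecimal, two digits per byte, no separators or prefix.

318e29901fdb61178536

First, c1 ⊕ c2 = (M1 ⊕ K) ⊕ (M2 ⊕ K) = M1 ⊕ M2, so the key drops out. Then M2 = (M1 ⊕ M2) ⊕ M1 over the first 10 bytes.
byte 0: (ad XOR fd) XOR 61 = 50 XOR 61 = 31
byte 1: (50 XOR bc) XOR 62 = ec XOR 62 = 8e
byte 2: (bf XOR f9) XOR 6f = 46 XOR 6f = 29
byte 3: (cf XOR 2d) XOR 72 = e2 XOR 72 = 90
byte 4: (c6 XOR ad) XOR 74 = 6b XOR 74 = 1f
byte 5: (c5 XOR 3e) XOR 20 = fb XOR 20 = db
byte 6: (05 XOR 14) XOR 70 = 11 XOR 70 = 61
byte 7: (f7 XOR 81) XOR 61 = 76 XOR 61 = 17
byte 8: (db XOR 2d) XOR 73 = f6 XOR 73 = 85
byte 9: (b2 XOR f7) XOR 73 = 45 XOR 73 = 36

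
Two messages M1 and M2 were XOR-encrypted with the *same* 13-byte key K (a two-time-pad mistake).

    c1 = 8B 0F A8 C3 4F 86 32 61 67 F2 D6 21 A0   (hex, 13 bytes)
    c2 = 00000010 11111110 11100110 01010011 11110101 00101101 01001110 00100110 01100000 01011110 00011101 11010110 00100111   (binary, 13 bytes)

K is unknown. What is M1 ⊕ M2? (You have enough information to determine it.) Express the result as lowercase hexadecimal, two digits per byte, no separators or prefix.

89f14e90baab7c4707accbf787

c1 ⊕ c2 = (M1 ⊕ K) ⊕ (M2 ⊕ K) = M1 ⊕ M2 — the shared key cancels under XOR.
8b ^ 02 = 89
0f ^ fe = f1
a8 ^ e6 = 4e
c3 ^ 53 = 90
4f ^ f5 = ba
86 ^ 2d = ab
32 ^ 4e = 7c
61 ^ 26 = 47
67 ^ 60 = 07
f2 ^ 5e = ac
d6 ^ 1d = cb
21 ^ d6 = f7
a0 ^ 27 = 87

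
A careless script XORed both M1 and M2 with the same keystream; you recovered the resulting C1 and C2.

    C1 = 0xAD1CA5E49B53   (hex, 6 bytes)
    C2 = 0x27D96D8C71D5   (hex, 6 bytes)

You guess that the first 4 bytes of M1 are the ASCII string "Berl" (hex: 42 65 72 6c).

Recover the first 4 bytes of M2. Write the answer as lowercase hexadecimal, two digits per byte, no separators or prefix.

c8a0ba04

First, C1 ⊕ C2 = (M1 ⊕ K) ⊕ (M2 ⊕ K) = M1 ⊕ M2, so the key drops out. Then M2 = (M1 ⊕ M2) ⊕ M1 over the first 4 bytes.
byte 0: (ad ⊕ 27) ⊕ 42 = 8a ⊕ 42 = c8
byte 1: (1c ⊕ d9) ⊕ 65 = c5 ⊕ 65 = a0
byte 2: (a5 ⊕ 6d) ⊕ 72 = c8 ⊕ 72 = ba
byte 3: (e4 ⊕ 8c) ⊕ 6c = 68 ⊕ 6c = 04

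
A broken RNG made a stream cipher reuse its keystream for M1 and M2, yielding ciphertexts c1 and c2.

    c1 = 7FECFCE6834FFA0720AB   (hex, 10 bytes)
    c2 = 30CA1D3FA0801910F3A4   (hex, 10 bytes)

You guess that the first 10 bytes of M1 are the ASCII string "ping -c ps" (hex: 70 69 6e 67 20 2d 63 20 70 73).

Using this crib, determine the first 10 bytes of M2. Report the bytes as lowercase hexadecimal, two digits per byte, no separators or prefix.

3f4f8fbe03e28037a37c

First, c1 ⊕ c2 = (M1 ⊕ K) ⊕ (M2 ⊕ K) = M1 ⊕ M2, so the key drops out. Then M2 = (M1 ⊕ M2) ⊕ M1 over the first 10 bytes.
byte 0: (7f ⊕ 30) ⊕ 70 = 4f ⊕ 70 = 3f
byte 1: (ec ⊕ ca) ⊕ 69 = 26 ⊕ 69 = 4f
byte 2: (fc ⊕ 1d) ⊕ 6e = e1 ⊕ 6e = 8f
byte 3: (e6 ⊕ 3f) ⊕ 67 = d9 ⊕ 67 = be
byte 4: (83 ⊕ a0) ⊕ 20 = 23 ⊕ 20 = 03
byte 5: (4f ⊕ 80) ⊕ 2d = cf ⊕ 2d = e2
byte 6: (fa ⊕ 19) ⊕ 63 = e3 ⊕ 63 = 80
byte 7: (07 ⊕ 10) ⊕ 20 = 17 ⊕ 20 = 37
byte 8: (20 ⊕ f3) ⊕ 70 = d3 ⊕ 70 = a3
byte 9: (ab ⊕ a4) ⊕ 73 = 0f ⊕ 73 = 7c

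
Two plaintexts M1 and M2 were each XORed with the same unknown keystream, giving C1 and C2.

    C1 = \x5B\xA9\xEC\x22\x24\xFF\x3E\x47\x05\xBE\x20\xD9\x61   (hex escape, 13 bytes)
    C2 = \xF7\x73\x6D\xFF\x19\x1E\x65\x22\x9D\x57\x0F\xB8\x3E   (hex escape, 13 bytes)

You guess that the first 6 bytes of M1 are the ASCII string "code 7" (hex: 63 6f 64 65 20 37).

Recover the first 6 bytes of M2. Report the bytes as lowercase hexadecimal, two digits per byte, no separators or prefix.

cfb5e5b81dd6

First, C1 ⊕ C2 = (M1 ⊕ K) ⊕ (M2 ⊕ K) = M1 ⊕ M2, so the key drops out. Then M2 = (M1 ⊕ M2) ⊕ M1 over the first 6 bytes.
byte 0: (5b ^ f7) ^ 63 = ac ^ 63 = cf
byte 1: (a9 ^ 73) ^ 6f = da ^ 6f = b5
byte 2: (ec ^ 6d) ^ 64 = 81 ^ 64 = e5
byte 3: (22 ^ ff) ^ 65 = dd ^ 65 = b8
byte 4: (24 ^ 19) ^ 20 = 3d ^ 20 = 1d
byte 5: (ff ^ 1e) ^ 37 = e1 ^ 37 = d6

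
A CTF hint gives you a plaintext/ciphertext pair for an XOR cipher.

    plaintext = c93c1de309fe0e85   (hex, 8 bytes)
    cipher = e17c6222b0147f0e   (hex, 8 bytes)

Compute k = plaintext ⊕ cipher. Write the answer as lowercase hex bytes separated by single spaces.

Since cipher = plaintext ⊕ k, XORing both sides with plaintext gives k = plaintext ⊕ cipher.
11001001 xor 11100001 = 00101000
00111100 xor 01111100 = 01000000
00011101 xor 01100010 = 01111111
11100011 xor 00100010 = 11000001
00001001 xor 10110000 = 10111001
11111110 xor 00010100 = 11101010
00001110 xor 01111111 = 01110001
10000101 xor 00001110 = 10001011

28 40 7f c1 b9 ea 71 8b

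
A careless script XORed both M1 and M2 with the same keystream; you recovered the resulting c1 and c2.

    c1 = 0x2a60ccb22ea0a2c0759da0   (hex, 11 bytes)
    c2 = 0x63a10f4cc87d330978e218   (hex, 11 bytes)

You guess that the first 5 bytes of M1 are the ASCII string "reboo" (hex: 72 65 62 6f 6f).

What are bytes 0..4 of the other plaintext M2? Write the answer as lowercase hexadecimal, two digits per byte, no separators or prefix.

First, c1 ⊕ c2 = (M1 ⊕ K) ⊕ (M2 ⊕ K) = M1 ⊕ M2, so the key drops out. Then M2 = (M1 ⊕ M2) ⊕ M1 over the first 5 bytes.
byte 0: (2a XOR 63) XOR 72 = 49 XOR 72 = 3b
byte 1: (60 XOR a1) XOR 65 = c1 XOR 65 = a4
byte 2: (cc XOR 0f) XOR 62 = c3 XOR 62 = a1
byte 3: (b2 XOR 4c) XOR 6f = fe XOR 6f = 91
byte 4: (2e XOR c8) XOR 6f = e6 XOR 6f = 89

3ba4a19189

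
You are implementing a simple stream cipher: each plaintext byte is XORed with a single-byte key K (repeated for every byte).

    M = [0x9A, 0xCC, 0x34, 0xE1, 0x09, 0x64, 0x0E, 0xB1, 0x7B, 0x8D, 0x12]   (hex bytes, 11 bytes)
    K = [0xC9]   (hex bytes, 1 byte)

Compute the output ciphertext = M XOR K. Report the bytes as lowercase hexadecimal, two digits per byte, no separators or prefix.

5305fd28c0adc778b244db

The 1-byte key repeats, so the effective keystream is c9 c9 c9 c9 c9 c9 c9 c9 c9 c9 c9.
byte 0: 9a ⊕ c9 = 53
byte 1: cc ⊕ c9 = 05
byte 2: 34 ⊕ c9 = fd
byte 3: e1 ⊕ c9 = 28
byte 4: 09 ⊕ c9 = c0
byte 5: 64 ⊕ c9 = ad
byte 6: 0e ⊕ c9 = c7
byte 7: b1 ⊕ c9 = 78
byte 8: 7b ⊕ c9 = b2
byte 9: 8d ⊕ c9 = 44
byte 10: 12 ⊕ c9 = db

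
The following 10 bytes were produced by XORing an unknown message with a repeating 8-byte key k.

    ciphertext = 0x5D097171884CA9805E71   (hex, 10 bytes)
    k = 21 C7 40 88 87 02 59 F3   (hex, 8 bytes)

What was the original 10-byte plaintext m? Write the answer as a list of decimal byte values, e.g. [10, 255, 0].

The 8-byte key repeats, so the effective keystream is 21 c7 40 88 87 02 59 f3 21 c7.
byte 0: 5d XOR 21 = 7c
byte 1: 09 XOR c7 = ce
byte 2: 71 XOR 40 = 31
byte 3: 71 XOR 88 = f9
byte 4: 88 XOR 87 = 0f
byte 5: 4c XOR 02 = 4e
byte 6: a9 XOR 59 = f0
byte 7: 80 XOR f3 = 73
byte 8: 5e XOR 21 = 7f
byte 9: 71 XOR c7 = b6

[124, 206, 49, 249, 15, 78, 240, 115, 127, 182]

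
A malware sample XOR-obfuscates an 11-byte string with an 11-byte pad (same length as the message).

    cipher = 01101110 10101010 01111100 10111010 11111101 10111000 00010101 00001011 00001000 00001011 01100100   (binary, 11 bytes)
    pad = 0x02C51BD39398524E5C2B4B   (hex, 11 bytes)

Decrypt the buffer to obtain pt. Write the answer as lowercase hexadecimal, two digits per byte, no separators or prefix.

XOR is its own inverse, so applying the key byte-wise gives the result directly.
110 ⊕   2 = 108
170 ⊕ 197 = 111
124 ⊕  27 = 103
186 ⊕ 211 = 105
253 ⊕ 147 = 110
184 ⊕ 152 =  32
 21 ⊕  82 =  71
 11 ⊕  78 =  69
  8 ⊕  92 =  84
 11 ⊕  43 =  32
100 ⊕  75 =  47

6c6f67696e20474554202f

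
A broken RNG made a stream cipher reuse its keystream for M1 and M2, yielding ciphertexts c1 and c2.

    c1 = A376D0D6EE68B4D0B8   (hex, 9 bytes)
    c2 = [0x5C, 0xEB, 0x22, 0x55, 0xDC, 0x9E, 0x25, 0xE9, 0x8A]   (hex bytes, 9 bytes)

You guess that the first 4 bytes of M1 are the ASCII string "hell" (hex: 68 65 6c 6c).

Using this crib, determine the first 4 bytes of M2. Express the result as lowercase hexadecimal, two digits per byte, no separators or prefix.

First, c1 ⊕ c2 = (M1 ⊕ K) ⊕ (M2 ⊕ K) = M1 ⊕ M2, so the key drops out. Then M2 = (M1 ⊕ M2) ⊕ M1 over the first 4 bytes.
byte 0: (a3 ^ 5c) ^ 68 = ff ^ 68 = 97
byte 1: (76 ^ eb) ^ 65 = 9d ^ 65 = f8
byte 2: (d0 ^ 22) ^ 6c = f2 ^ 6c = 9e
byte 3: (d6 ^ 55) ^ 6c = 83 ^ 6c = ef

97f89eef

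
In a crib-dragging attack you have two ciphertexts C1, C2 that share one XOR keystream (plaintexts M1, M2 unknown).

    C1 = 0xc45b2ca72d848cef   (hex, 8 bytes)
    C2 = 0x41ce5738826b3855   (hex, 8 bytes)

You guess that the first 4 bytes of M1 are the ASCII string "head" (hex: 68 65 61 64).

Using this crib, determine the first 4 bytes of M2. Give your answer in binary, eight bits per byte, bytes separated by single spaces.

11101101 11110000 00011010 11111011

First, C1 ⊕ C2 = (M1 ⊕ K) ⊕ (M2 ⊕ K) = M1 ⊕ M2, so the key drops out. Then M2 = (M1 ⊕ M2) ⊕ M1 over the first 4 bytes.
byte 0: (c4 xor 41) xor 68 = 85 xor 68 = ed
byte 1: (5b xor ce) xor 65 = 95 xor 65 = f0
byte 2: (2c xor 57) xor 61 = 7b xor 61 = 1a
byte 3: (a7 xor 38) xor 64 = 9f xor 64 = fb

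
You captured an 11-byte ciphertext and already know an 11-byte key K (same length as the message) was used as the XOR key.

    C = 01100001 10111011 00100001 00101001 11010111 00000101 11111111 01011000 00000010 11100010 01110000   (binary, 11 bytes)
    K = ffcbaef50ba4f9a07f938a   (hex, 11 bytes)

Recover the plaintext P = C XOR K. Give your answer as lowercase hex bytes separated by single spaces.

61 ⊕ ff = 9e
bb ⊕ cb = 70
21 ⊕ ae = 8f
29 ⊕ f5 = dc
d7 ⊕ 0b = dc
05 ⊕ a4 = a1
ff ⊕ f9 = 06
58 ⊕ a0 = f8
02 ⊕ 7f = 7d
e2 ⊕ 93 = 71
70 ⊕ 8a = fa

9e 70 8f dc dc a1 06 f8 7d 71 fa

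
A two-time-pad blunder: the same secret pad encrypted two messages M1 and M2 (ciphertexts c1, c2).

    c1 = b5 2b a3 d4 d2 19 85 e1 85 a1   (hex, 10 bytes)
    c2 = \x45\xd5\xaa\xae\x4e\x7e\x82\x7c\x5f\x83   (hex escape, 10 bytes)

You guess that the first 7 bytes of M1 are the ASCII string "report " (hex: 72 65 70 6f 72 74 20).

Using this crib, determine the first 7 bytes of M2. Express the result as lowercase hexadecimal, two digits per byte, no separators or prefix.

First, c1 ⊕ c2 = (M1 ⊕ K) ⊕ (M2 ⊕ K) = M1 ⊕ M2, so the key drops out. Then M2 = (M1 ⊕ M2) ⊕ M1 over the first 7 bytes.
byte 0: (b5 ^ 45) ^ 72 = f0 ^ 72 = 82
byte 1: (2b ^ d5) ^ 65 = fe ^ 65 = 9b
byte 2: (a3 ^ aa) ^ 70 = 09 ^ 70 = 79
byte 3: (d4 ^ ae) ^ 6f = 7a ^ 6f = 15
byte 4: (d2 ^ 4e) ^ 72 = 9c ^ 72 = ee
byte 5: (19 ^ 7e) ^ 74 = 67 ^ 74 = 13
byte 6: (85 ^ 82) ^ 20 = 07 ^ 20 = 27

829b7915ee1327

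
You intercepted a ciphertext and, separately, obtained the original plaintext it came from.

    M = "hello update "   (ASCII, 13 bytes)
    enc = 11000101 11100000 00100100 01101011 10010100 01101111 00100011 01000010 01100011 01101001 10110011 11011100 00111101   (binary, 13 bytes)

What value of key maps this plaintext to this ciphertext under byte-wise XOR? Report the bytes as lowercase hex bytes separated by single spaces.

Since enc = M ⊕ key, XORing both sides with M gives key = M ⊕ enc.
01101000 xor 11000101 = 10101101
01100101 xor 11100000 = 10000101
01101100 xor 00100100 = 01001000
01101100 xor 01101011 = 00000111
01101111 xor 10010100 = 11111011
00100000 xor 01101111 = 01001111
01110101 xor 00100011 = 01010110
01110000 xor 01000010 = 00110010
01100100 xor 01100011 = 00000111
01100001 xor 01101001 = 00001000
01110100 xor 10110011 = 11000111
01100101 xor 11011100 = 10111001
00100000 xor 00111101 = 00011101

ad 85 48 07 fb 4f 56 32 07 08 c7 b9 1d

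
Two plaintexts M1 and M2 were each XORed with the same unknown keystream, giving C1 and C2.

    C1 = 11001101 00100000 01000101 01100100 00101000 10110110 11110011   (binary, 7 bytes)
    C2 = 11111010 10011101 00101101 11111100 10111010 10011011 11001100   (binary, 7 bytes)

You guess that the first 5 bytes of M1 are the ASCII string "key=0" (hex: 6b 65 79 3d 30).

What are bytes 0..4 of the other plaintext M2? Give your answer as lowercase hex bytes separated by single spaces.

First, C1 ⊕ C2 = (M1 ⊕ K) ⊕ (M2 ⊕ K) = M1 ⊕ M2, so the key drops out. Then M2 = (M1 ⊕ M2) ⊕ M1 over the first 5 bytes.
byte 0: (cd xor fa) xor 6b = 37 xor 6b = 5c
byte 1: (20 xor 9d) xor 65 = bd xor 65 = d8
byte 2: (45 xor 2d) xor 79 = 68 xor 79 = 11
byte 3: (64 xor fc) xor 3d = 98 xor 3d = a5
byte 4: (28 xor ba) xor 30 = 92 xor 30 = a2

5c d8 11 a5 a2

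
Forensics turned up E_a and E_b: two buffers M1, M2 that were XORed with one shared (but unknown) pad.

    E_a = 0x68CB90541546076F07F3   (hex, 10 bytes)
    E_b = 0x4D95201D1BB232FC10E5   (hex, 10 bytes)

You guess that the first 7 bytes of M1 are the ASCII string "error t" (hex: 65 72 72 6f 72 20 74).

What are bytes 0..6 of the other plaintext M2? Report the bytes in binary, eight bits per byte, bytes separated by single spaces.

01000000 00101100 11000010 00100110 01111100 11010100 01000001

First, E_a ⊕ E_b = (M1 ⊕ K) ⊕ (M2 ⊕ K) = M1 ⊕ M2, so the key drops out. Then M2 = (M1 ⊕ M2) ⊕ M1 over the first 7 bytes.
byte 0: (68 xor 4d) xor 65 = 25 xor 65 = 40
byte 1: (cb xor 95) xor 72 = 5e xor 72 = 2c
byte 2: (90 xor 20) xor 72 = b0 xor 72 = c2
byte 3: (54 xor 1d) xor 6f = 49 xor 6f = 26
byte 4: (15 xor 1b) xor 72 = 0e xor 72 = 7c
byte 5: (46 xor b2) xor 20 = f4 xor 20 = d4
byte 6: (07 xor 32) xor 74 = 35 xor 74 = 41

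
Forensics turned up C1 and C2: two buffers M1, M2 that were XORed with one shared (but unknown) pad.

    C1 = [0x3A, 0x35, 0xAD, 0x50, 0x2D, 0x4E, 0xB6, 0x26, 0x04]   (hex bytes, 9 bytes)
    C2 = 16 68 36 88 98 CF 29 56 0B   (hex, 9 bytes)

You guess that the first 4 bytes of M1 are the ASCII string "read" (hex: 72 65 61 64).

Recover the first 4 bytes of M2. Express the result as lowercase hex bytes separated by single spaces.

First, C1 ⊕ C2 = (M1 ⊕ K) ⊕ (M2 ⊕ K) = M1 ⊕ M2, so the key drops out. Then M2 = (M1 ⊕ M2) ⊕ M1 over the first 4 bytes.
byte 0: (3a xor 16) xor 72 = 2c xor 72 = 5e
byte 1: (35 xor 68) xor 65 = 5d xor 65 = 38
byte 2: (ad xor 36) xor 61 = 9b xor 61 = fa
byte 3: (50 xor 88) xor 64 = d8 xor 64 = bc

5e 38 fa bc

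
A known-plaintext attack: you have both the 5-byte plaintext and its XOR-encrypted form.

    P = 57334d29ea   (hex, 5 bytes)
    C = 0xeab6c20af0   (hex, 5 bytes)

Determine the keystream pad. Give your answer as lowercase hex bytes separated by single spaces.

bd 85 8f 23 1a

Since C = P ⊕ pad, XORing both sides with P gives pad = P ⊕ C.
57 XOR ea = bd
33 XOR b6 = 85
4d XOR c2 = 8f
29 XOR 0a = 23
ea XOR f0 = 1a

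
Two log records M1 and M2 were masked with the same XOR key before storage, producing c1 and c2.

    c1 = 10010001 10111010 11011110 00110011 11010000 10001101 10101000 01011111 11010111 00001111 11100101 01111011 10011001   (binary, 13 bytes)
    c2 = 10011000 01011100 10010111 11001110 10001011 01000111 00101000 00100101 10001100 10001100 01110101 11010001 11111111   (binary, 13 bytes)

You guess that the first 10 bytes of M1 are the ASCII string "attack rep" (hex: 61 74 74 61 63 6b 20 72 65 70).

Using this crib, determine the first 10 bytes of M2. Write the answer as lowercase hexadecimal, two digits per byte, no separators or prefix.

68923d9c38a1a0083ef3

First, c1 ⊕ c2 = (M1 ⊕ K) ⊕ (M2 ⊕ K) = M1 ⊕ M2, so the key drops out. Then M2 = (M1 ⊕ M2) ⊕ M1 over the first 10 bytes.
byte 0: (91 ^ 98) ^ 61 = 09 ^ 61 = 68
byte 1: (ba ^ 5c) ^ 74 = e6 ^ 74 = 92
byte 2: (de ^ 97) ^ 74 = 49 ^ 74 = 3d
byte 3: (33 ^ ce) ^ 61 = fd ^ 61 = 9c
byte 4: (d0 ^ 8b) ^ 63 = 5b ^ 63 = 38
byte 5: (8d ^ 47) ^ 6b = ca ^ 6b = a1
byte 6: (a8 ^ 28) ^ 20 = 80 ^ 20 = a0
byte 7: (5f ^ 25) ^ 72 = 7a ^ 72 = 08
byte 8: (d7 ^ 8c) ^ 65 = 5b ^ 65 = 3e
byte 9: (0f ^ 8c) ^ 70 = 83 ^ 70 = f3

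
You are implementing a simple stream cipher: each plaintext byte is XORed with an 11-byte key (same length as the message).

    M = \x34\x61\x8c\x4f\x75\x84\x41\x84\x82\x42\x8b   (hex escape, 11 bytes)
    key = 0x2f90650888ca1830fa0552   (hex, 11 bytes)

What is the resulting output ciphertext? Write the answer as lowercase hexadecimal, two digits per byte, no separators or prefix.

00110100 xor 00101111 = 00011011
01100001 xor 10010000 = 11110001
10001100 xor 01100101 = 11101001
01001111 xor 00001000 = 01000111
01110101 xor 10001000 = 11111101
10000100 xor 11001010 = 01001110
01000001 xor 00011000 = 01011001
10000100 xor 00110000 = 10110100
10000010 xor 11111010 = 01111000
01000010 xor 00000101 = 01000111
10001011 xor 01010010 = 11011001

1bf1e947fd4e59b47847d9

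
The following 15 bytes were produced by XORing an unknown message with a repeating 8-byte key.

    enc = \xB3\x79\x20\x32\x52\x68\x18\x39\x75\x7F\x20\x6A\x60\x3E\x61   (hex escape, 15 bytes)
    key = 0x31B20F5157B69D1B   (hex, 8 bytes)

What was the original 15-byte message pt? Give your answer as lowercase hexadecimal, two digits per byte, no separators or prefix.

82cb2f6305de852244cd2f3b3788fc

The 8-byte key repeats, so the effective keystream is 31 b2 0f 51 57 b6 9d 1b 31 b2 0f 51 57 b6 9d.
byte 0: b3 ^ 31 = 82
byte 1: 79 ^ b2 = cb
byte 2: 20 ^ 0f = 2f
byte 3: 32 ^ 51 = 63
byte 4: 52 ^ 57 = 05
byte 5: 68 ^ b6 = de
byte 6: 18 ^ 9d = 85
byte 7: 39 ^ 1b = 22
byte 8: 75 ^ 31 = 44
byte 9: 7f ^ b2 = cd
byte 10: 20 ^ 0f = 2f
byte 11: 6a ^ 51 = 3b
byte 12: 60 ^ 57 = 37
byte 13: 3e ^ b6 = 88
byte 14: 61 ^ 9d = fc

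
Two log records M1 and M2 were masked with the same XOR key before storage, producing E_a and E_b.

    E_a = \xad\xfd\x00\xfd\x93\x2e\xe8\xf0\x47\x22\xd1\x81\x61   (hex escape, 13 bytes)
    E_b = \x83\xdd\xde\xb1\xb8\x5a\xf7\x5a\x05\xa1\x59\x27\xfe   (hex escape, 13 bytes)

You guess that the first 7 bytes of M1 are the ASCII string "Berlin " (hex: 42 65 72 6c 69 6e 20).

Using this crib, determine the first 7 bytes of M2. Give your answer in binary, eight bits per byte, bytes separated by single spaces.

First, E_a ⊕ E_b = (M1 ⊕ K) ⊕ (M2 ⊕ K) = M1 ⊕ M2, so the key drops out. Then M2 = (M1 ⊕ M2) ⊕ M1 over the first 7 bytes.
byte 0: (ad ^ 83) ^ 42 = 2e ^ 42 = 6c
byte 1: (fd ^ dd) ^ 65 = 20 ^ 65 = 45
byte 2: (00 ^ de) ^ 72 = de ^ 72 = ac
byte 3: (fd ^ b1) ^ 6c = 4c ^ 6c = 20
byte 4: (93 ^ b8) ^ 69 = 2b ^ 69 = 42
byte 5: (2e ^ 5a) ^ 6e = 74 ^ 6e = 1a
byte 6: (e8 ^ f7) ^ 20 = 1f ^ 20 = 3f

01101100 01000101 10101100 00100000 01000010 00011010 00111111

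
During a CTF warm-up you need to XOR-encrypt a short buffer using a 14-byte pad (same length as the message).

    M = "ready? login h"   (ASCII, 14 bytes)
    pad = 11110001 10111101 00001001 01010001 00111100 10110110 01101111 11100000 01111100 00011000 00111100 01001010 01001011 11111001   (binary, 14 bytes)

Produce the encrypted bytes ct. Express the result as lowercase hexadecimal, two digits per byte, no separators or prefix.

byte 0: 114 xor 241 = 131
byte 1: 101 xor 189 = 216
byte 2:  97 xor   9 = 104
byte 3: 100 xor  81 =  53
byte 4: 121 xor  60 =  69
byte 5:  63 xor 182 = 137
byte 6:  32 xor 111 =  79
byte 7: 108 xor 224 = 140
byte 8: 111 xor 124 =  19
byte 9: 103 xor  24 = 127
byte 10: 105 xor  60 =  85
byte 11: 110 xor  74 =  36
byte 12:  32 xor  75 = 107
byte 13: 104 xor 249 = 145

83d8683545894f8c137f55246b91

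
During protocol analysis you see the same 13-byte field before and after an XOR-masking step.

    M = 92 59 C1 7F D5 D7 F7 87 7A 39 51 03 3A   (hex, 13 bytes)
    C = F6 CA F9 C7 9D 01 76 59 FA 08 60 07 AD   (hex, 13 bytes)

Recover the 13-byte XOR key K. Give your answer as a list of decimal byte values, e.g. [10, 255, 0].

[100, 147, 56, 184, 72, 214, 129, 222, 128, 49, 49, 4, 151]

Since C = M ⊕ K, XORing both sides with M gives K = M ⊕ C.
92 xor f6 = 64
59 xor ca = 93
c1 xor f9 = 38
7f xor c7 = b8
d5 xor 9d = 48
d7 xor 01 = d6
f7 xor 76 = 81
87 xor 59 = de
7a xor fa = 80
39 xor 08 = 31
51 xor 60 = 31
03 xor 07 = 04
3a xor ad = 97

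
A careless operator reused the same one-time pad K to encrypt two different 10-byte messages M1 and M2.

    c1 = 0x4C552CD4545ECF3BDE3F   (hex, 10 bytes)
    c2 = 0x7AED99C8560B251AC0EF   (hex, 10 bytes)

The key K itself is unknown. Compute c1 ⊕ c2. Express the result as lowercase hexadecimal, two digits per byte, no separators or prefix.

36b8b51c0255ea211ed0

c1 ⊕ c2 = (M1 ⊕ K) ⊕ (M2 ⊕ K) = M1 ⊕ M2 — the shared key cancels under XOR.
 76 xor 122 =  54
 85 xor 237 = 184
 44 xor 153 = 181
212 xor 200 =  28
 84 xor  86 =   2
 94 xor  11 =  85
207 xor  37 = 234
 59 xor  26 =  33
222 xor 192 =  30
 63 xor 239 = 208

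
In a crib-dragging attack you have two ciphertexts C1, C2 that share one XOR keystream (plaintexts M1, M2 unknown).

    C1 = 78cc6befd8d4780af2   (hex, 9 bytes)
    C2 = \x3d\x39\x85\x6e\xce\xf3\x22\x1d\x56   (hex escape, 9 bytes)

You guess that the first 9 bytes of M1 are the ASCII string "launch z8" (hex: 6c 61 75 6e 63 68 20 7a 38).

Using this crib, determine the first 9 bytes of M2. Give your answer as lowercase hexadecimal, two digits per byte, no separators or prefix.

29949bef754f7a6d9c

First, C1 ⊕ C2 = (M1 ⊕ K) ⊕ (M2 ⊕ K) = M1 ⊕ M2, so the key drops out. Then M2 = (M1 ⊕ M2) ⊕ M1 over the first 9 bytes.
byte 0: (78 XOR 3d) XOR 6c = 45 XOR 6c = 29
byte 1: (cc XOR 39) XOR 61 = f5 XOR 61 = 94
byte 2: (6b XOR 85) XOR 75 = ee XOR 75 = 9b
byte 3: (ef XOR 6e) XOR 6e = 81 XOR 6e = ef
byte 4: (d8 XOR ce) XOR 63 = 16 XOR 63 = 75
byte 5: (d4 XOR f3) XOR 68 = 27 XOR 68 = 4f
byte 6: (78 XOR 22) XOR 20 = 5a XOR 20 = 7a
byte 7: (0a XOR 1d) XOR 7a = 17 XOR 7a = 6d
byte 8: (f2 XOR 56) XOR 38 = a4 XOR 38 = 9c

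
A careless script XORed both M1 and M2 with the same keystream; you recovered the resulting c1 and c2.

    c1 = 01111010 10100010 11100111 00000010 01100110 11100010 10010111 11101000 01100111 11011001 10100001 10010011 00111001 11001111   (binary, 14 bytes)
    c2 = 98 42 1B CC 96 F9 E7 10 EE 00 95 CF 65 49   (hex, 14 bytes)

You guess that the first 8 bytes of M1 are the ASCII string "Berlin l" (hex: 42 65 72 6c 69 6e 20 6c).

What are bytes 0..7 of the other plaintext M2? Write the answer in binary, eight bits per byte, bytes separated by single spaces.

First, c1 ⊕ c2 = (M1 ⊕ K) ⊕ (M2 ⊕ K) = M1 ⊕ M2, so the key drops out. Then M2 = (M1 ⊕ M2) ⊕ M1 over the first 8 bytes.
byte 0: (7a XOR 98) XOR 42 = e2 XOR 42 = a0
byte 1: (a2 XOR 42) XOR 65 = e0 XOR 65 = 85
byte 2: (e7 XOR 1b) XOR 72 = fc XOR 72 = 8e
byte 3: (02 XOR cc) XOR 6c = ce XOR 6c = a2
byte 4: (66 XOR 96) XOR 69 = f0 XOR 69 = 99
byte 5: (e2 XOR f9) XOR 6e = 1b XOR 6e = 75
byte 6: (97 XOR e7) XOR 20 = 70 XOR 20 = 50
byte 7: (e8 XOR 10) XOR 6c = f8 XOR 6c = 94

10100000 10000101 10001110 10100010 10011001 01110101 01010000 10010100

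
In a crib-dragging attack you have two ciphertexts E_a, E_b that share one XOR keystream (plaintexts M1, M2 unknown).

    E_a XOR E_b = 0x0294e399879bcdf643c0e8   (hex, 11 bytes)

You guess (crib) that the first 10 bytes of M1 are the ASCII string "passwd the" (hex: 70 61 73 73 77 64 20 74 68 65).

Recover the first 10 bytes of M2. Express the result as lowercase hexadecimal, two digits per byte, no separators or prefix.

Since E_a ⊕ E_b = M1 ⊕ M2, XORing with the guessed M1 bytes yields the corresponding M2 bytes: M2 = (E_a ⊕ E_b) ⊕ M1.
byte 0: 02 XOR 70 = 72
byte 1: 94 XOR 61 = f5
byte 2: e3 XOR 73 = 90
byte 3: 99 XOR 73 = ea
byte 4: 87 XOR 77 = f0
byte 5: 9b XOR 64 = ff
byte 6: cd XOR 20 = ed
byte 7: f6 XOR 74 = 82
byte 8: 43 XOR 68 = 2b
byte 9: c0 XOR 65 = a5

72f590eaf0ffed822ba5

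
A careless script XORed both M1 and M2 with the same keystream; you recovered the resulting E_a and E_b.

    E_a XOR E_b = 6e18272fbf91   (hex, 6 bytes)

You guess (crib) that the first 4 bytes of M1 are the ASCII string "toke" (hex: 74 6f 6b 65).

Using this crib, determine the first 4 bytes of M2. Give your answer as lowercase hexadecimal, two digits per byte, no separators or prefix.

1a774c4a

Since E_a ⊕ E_b = M1 ⊕ M2, XORing with the guessed M1 bytes yields the corresponding M2 bytes: M2 = (E_a ⊕ E_b) ⊕ M1.
6e ^ 74 = 1a
18 ^ 6f = 77
27 ^ 6b = 4c
2f ^ 65 = 4a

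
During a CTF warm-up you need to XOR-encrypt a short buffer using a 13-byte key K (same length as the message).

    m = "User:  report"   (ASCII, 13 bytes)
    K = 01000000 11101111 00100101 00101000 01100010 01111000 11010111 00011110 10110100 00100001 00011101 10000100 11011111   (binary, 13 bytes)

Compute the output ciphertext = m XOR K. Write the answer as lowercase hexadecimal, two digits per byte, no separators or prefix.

159c405a5858f76cd15172f6ab

 85 ^  64 =  21
115 ^ 239 = 156
101 ^  37 =  64
114 ^  40 =  90
 58 ^  98 =  88
 32 ^ 120 =  88
 32 ^ 215 = 247
114 ^  30 = 108
101 ^ 180 = 209
112 ^  33 =  81
111 ^  29 = 114
114 ^ 132 = 246
116 ^ 223 = 171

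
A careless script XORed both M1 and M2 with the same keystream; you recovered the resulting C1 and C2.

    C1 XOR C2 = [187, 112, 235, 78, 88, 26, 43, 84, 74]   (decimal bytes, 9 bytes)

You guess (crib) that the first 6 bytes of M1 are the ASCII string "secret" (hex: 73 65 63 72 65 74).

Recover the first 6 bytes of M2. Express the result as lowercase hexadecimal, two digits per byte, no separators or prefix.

Since C1 ⊕ C2 = M1 ⊕ M2, XORing with the guessed M1 bytes yields the corresponding M2 bytes: M2 = (C1 ⊕ C2) ⊕ M1.
byte 0: bb XOR 73 = c8
byte 1: 70 XOR 65 = 15
byte 2: eb XOR 63 = 88
byte 3: 4e XOR 72 = 3c
byte 4: 58 XOR 65 = 3d
byte 5: 1a XOR 74 = 6e

c815883c3d6e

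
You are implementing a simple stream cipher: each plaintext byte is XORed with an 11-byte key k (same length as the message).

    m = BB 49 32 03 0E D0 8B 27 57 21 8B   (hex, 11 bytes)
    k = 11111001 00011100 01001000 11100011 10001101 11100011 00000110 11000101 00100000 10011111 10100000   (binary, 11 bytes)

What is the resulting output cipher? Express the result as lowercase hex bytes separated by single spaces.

42 55 7a e0 83 33 8d e2 77 be 2b

bb xor f9 = 42
49 xor 1c = 55
32 xor 48 = 7a
03 xor e3 = e0
0e xor 8d = 83
d0 xor e3 = 33
8b xor 06 = 8d
27 xor c5 = e2
57 xor 20 = 77
21 xor 9f = be
8b xor a0 = 2b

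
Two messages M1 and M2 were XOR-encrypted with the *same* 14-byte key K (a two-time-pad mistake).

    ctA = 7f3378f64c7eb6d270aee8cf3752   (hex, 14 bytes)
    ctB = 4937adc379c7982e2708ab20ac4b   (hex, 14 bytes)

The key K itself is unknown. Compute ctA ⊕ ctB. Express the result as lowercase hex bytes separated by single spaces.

36 04 d5 35 35 b9 2e fc 57 a6 43 ef 9b 19

ctA ⊕ ctB = (M1 ⊕ K) ⊕ (M2 ⊕ K) = M1 ⊕ M2 — the shared key cancels under XOR.
01111111 ⊕ 01001001 = 00110110
00110011 ⊕ 00110111 = 00000100
01111000 ⊕ 10101101 = 11010101
11110110 ⊕ 11000011 = 00110101
01001100 ⊕ 01111001 = 00110101
01111110 ⊕ 11000111 = 10111001
10110110 ⊕ 10011000 = 00101110
11010010 ⊕ 00101110 = 11111100
01110000 ⊕ 00100111 = 01010111
10101110 ⊕ 00001000 = 10100110
11101000 ⊕ 10101011 = 01000011
11001111 ⊕ 00100000 = 11101111
00110111 ⊕ 10101100 = 10011011
01010010 ⊕ 01001011 = 00011001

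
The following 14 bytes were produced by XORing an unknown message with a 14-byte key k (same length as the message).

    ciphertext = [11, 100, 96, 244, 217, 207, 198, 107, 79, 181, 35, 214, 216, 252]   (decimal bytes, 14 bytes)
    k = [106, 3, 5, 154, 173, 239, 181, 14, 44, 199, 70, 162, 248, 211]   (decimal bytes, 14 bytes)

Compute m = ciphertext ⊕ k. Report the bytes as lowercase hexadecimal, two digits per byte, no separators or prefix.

6167656e7420736563726574202f

byte 0: 0b ^ 6a = 61
byte 1: 64 ^ 03 = 67
byte 2: 60 ^ 05 = 65
byte 3: f4 ^ 9a = 6e
byte 4: d9 ^ ad = 74
byte 5: cf ^ ef = 20
byte 6: c6 ^ b5 = 73
byte 7: 6b ^ 0e = 65
byte 8: 4f ^ 2c = 63
byte 9: b5 ^ c7 = 72
byte 10: 23 ^ 46 = 65
byte 11: d6 ^ a2 = 74
byte 12: d8 ^ f8 = 20
byte 13: fc ^ d3 = 2f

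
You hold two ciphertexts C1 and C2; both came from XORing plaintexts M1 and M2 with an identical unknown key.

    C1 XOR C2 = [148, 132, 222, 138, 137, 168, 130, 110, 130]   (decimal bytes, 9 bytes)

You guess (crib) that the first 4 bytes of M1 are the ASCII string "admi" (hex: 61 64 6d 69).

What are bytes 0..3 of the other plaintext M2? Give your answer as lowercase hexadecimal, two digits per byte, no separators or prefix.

Since C1 ⊕ C2 = M1 ⊕ M2, XORing with the guessed M1 bytes yields the corresponding M2 bytes: M2 = (C1 ⊕ C2) ⊕ M1.
94 ^ 61 = f5
84 ^ 64 = e0
de ^ 6d = b3
8a ^ 69 = e3

f5e0b3e3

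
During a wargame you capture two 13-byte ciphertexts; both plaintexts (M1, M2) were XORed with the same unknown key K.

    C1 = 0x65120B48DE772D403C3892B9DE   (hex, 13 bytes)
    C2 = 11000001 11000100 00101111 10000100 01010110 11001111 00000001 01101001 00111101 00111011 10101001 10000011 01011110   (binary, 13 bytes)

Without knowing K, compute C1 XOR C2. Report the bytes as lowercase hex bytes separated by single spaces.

C1 ⊕ C2 = (M1 ⊕ K) ⊕ (M2 ⊕ K) = M1 ⊕ M2 — the shared key cancels under XOR.
byte 0: 65 ⊕ c1 = a4
byte 1: 12 ⊕ c4 = d6
byte 2: 0b ⊕ 2f = 24
byte 3: 48 ⊕ 84 = cc
byte 4: de ⊕ 56 = 88
byte 5: 77 ⊕ cf = b8
byte 6: 2d ⊕ 01 = 2c
byte 7: 40 ⊕ 69 = 29
byte 8: 3c ⊕ 3d = 01
byte 9: 38 ⊕ 3b = 03
byte 10: 92 ⊕ a9 = 3b
byte 11: b9 ⊕ 83 = 3a
byte 12: de ⊕ 5e = 80

a4 d6 24 cc 88 b8 2c 29 01 03 3b 3a 80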